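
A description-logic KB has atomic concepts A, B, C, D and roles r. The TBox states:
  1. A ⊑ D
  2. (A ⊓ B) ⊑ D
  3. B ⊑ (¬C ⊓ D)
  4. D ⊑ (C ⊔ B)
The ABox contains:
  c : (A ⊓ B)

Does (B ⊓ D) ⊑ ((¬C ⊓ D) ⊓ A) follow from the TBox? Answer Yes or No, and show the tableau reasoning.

1. (B ⊓ D) ⊑ ((¬C ⊓ D) ⊓ A)  ⇔  ((B ⊓ D) ⊓ ((C ⊔ ¬D) ⊔ ¬A)) unsat w.r.t. T
   apply at x₀: B⊑(¬C ⊓ D); D⊑(C ⊔ B)
   open: L(x₀) ⊇ {B, D, ¬A, ¬C}
2. Hence (B ⊓ D) ⊑ ((¬C ⊓ D) ⊓ A): not entailed.

No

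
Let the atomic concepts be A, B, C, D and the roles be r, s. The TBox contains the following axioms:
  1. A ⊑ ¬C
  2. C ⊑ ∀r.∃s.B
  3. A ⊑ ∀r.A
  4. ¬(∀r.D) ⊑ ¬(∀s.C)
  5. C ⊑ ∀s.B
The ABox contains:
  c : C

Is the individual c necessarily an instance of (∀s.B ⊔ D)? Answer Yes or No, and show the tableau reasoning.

1. c : (∀s.B ⊔ D)?  L(c) = {C} ∪ {(∃s.¬B ⊓ ¬D)}
   clash {C, ¬C} at c — c ∈ (∀s.B ⊔ D)
2. Hence c : (∀s.B ⊔ D): entailed.

Yes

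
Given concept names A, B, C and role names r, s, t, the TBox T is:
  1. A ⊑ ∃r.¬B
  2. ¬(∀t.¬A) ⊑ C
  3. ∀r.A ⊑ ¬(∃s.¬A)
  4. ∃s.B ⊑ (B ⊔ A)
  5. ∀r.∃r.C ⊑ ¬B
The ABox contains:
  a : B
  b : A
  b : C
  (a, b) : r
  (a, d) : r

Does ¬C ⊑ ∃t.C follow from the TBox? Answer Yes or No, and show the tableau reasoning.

No

1. ¬C ⊑ ∃t.C  ⇔  (¬C ⊓ ∀t.¬C) unsat w.r.t. T
   open: L(x₀) ⊇ {¬A, ¬C, ∀s.¬B, ∀t.¬A, ∀t.¬C, …} (+ ∃-successors)
2. Hence ¬C ⊑ ∃t.C: not entailed.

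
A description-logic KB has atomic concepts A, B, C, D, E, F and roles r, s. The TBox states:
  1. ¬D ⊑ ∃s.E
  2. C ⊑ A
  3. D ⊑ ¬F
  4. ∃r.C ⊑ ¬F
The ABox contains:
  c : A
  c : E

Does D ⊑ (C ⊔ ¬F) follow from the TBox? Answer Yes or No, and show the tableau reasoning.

Yes

1. D ⊑ (C ⊔ ¬F)  ⇔  (D ⊓ (¬C ⊓ F)) unsat w.r.t. T
   all branches close; clash {F, ¬F} at x₀
2. Hence D ⊑ (C ⊔ ¬F): entailed.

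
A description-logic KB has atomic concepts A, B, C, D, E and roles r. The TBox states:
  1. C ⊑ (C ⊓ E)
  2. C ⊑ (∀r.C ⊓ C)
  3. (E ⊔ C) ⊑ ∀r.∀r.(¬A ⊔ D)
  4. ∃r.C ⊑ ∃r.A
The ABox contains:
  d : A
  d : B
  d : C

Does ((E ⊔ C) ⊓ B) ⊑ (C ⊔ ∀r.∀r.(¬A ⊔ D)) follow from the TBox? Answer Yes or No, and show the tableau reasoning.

Yes

1. ((E ⊔ C) ⊓ B) ⊑ (C ⊔ ∀r.∀r.(¬A ⊔ D))  ⇔  (((E ⊔ C) ⊓ B) ⊓ (¬C ⊓ ∃r.∃r.(A ⊓ ¬D))) unsat w.r.t. T
   all branches close; clash {C, ¬C} at x₀
2. Hence ((E ⊔ C) ⊓ B) ⊑ (C ⊔ ∀r.∀r.(¬A ⊔ D)): entailed.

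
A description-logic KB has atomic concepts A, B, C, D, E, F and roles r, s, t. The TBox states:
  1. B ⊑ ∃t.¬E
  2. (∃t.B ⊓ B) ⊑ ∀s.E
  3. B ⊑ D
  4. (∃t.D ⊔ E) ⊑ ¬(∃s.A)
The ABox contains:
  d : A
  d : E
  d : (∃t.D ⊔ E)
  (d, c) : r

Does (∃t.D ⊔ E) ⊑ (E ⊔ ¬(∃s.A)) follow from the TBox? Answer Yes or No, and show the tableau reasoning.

Yes

1. (∃t.D ⊔ E) ⊑ (E ⊔ ¬(∃s.A))  ⇔  ((∃t.D ⊔ E) ⊓ (¬E ⊓ ∃s.A)) unsat w.r.t. T
   all branches close; clash {E, ¬E} at x₀
2. Hence (∃t.D ⊔ E) ⊑ (E ⊔ ¬(∃s.A)): entailed.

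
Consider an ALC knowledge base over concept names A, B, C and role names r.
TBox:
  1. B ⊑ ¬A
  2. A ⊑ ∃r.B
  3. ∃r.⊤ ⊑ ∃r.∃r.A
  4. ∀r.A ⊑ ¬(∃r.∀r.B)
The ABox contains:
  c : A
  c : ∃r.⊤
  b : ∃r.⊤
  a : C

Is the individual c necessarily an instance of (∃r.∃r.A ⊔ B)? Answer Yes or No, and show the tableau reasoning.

1. c : (∃r.∃r.A ⊔ B)?  L(c) = {A, ∃r.⊤} ∪ {(∀r.∀r.¬A ⊓ ¬B)}
   clash {A, ¬A} at an ∃-successor — c ∈ (∃r.∃r.A ⊔ B)
2. Hence c : (∃r.∃r.A ⊔ B): entailed.

Yes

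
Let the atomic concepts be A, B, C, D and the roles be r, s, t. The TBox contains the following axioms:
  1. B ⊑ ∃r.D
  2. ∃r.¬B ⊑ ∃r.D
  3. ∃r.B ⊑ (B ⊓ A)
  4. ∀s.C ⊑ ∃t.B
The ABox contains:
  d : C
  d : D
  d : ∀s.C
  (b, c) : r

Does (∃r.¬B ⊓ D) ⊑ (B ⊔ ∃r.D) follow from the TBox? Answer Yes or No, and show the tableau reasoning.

1. (∃r.¬B ⊓ D) ⊑ (B ⊔ ∃r.D)  ⇔  ((∃r.¬B ⊓ D) ⊓ (¬B ⊓ ∀r.¬D)) unsat w.r.t. T
   all branches close; clash {B, ¬B} at x₀
2. Hence (∃r.¬B ⊓ D) ⊑ (B ⊔ ∃r.D): entailed.

Yes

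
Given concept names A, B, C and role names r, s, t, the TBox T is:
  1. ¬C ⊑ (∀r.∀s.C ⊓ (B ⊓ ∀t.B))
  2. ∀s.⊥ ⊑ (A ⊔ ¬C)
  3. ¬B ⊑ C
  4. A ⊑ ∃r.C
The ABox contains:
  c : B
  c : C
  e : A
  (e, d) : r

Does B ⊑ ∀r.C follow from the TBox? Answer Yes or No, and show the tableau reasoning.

1. B ⊑ ∀r.C  ⇔  (B ⊓ ∃r.¬C) unsat w.r.t. T
   open: L(x₀) ⊇ {B, C, ¬A, ∃r.¬C, ∃s.⊤} (+ ∃-successors)
2. Hence B ⊑ ∀r.C: not entailed.

No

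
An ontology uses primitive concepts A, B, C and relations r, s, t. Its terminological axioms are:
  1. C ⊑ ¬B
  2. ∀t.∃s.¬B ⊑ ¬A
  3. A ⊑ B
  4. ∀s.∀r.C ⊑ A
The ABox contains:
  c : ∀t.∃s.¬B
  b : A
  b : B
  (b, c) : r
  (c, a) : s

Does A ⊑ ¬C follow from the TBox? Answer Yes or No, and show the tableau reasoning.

1. A ⊑ ¬C  ⇔  (A ⊓ C) unsat w.r.t. T
   all branches close; clash {B, ¬B} at x₀
2. Hence A ⊑ ¬C: entailed.

Yes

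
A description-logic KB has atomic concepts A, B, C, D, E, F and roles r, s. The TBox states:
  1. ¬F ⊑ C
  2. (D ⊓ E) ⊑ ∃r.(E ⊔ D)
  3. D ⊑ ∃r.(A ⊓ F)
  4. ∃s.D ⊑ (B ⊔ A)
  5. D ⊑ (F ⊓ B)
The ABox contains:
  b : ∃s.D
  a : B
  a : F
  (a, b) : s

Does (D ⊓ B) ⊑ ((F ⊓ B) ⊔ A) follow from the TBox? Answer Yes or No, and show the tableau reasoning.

Yes

1. (D ⊓ B) ⊑ ((F ⊓ B) ⊔ A)  ⇔  ((D ⊓ B) ⊓ ((¬F ⊔ ¬B) ⊓ ¬A)) unsat w.r.t. T
   all branches close; clash {B, ¬B} at x₀
2. Hence (D ⊓ B) ⊑ ((F ⊓ B) ⊔ A): entailed.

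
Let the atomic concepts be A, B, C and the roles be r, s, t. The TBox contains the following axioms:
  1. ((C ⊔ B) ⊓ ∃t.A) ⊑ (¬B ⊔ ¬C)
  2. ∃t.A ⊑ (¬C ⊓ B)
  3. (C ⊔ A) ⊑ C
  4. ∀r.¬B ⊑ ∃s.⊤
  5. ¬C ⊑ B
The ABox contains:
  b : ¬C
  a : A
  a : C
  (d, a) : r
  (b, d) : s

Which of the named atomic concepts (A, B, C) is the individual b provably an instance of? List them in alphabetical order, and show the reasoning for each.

1. b : A?  L(b) = {¬C} ∪ {¬A}
   apply at b: ¬C⊑B
   open: L(b) ⊇ {B, ¬A, ¬C, ∀t.¬A, ∃r.B} (+ ∃-successors) — b ∉ A possible
2. b : B?  L(b) = {¬C} ∪ {¬B}
   clash {B, ¬B} at b — b ∈ B
3. b : C?  L(b) = {¬C} ∪ {¬C}
   apply at b: ¬C⊑B
   open: L(b) ⊇ {B, ¬A, ¬C, ∀t.¬A, ∃r.B} (+ ∃-successors) — b ∉ C possible
4. Entailed for b: {B}

{B}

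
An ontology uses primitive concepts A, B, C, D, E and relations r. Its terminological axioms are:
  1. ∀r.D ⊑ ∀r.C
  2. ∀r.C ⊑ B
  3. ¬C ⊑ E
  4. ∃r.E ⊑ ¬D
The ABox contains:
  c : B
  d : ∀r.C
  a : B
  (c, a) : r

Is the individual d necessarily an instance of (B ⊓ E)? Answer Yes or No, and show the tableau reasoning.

1. d : (B ⊓ E)?  L(d) = {∀r.C} ∪ {(¬B ⊔ ¬E)}
   apply at d: ∀r.C⊑B
   open: L(d) ⊇ {B, C, ¬E, ∀r.C, ∀r.¬E} — d ∉ (B ⊓ E) possible
2. Hence d : (B ⊓ E): not entailed.

No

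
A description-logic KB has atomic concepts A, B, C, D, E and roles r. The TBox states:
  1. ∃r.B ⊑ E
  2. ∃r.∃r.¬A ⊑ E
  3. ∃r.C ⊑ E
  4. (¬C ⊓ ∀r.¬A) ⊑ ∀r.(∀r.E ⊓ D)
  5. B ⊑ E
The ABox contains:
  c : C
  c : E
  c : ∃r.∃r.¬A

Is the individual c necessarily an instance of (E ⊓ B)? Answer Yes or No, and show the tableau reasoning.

No

1. c : (E ⊓ B)?  L(c) = {C, E, ∃r.∃r.¬A} ∪ {(¬E ⊔ ¬B)}
   open: L(c) ⊇ {C, E, ¬B, ∃r.∃r.¬A} (+ ∃-successors) — c ∉ (E ⊓ B) possible
2. Hence c : (E ⊓ B): not entailed.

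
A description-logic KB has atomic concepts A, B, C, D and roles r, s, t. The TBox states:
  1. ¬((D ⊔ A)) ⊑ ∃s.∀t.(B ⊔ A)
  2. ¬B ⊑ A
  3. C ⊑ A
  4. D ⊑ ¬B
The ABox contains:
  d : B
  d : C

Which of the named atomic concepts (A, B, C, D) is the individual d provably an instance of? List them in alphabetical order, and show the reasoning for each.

1. d : A?  L(d) = {B, C} ∪ {¬A}
   clash {A, ¬A} at d — d ∈ A
2. d : B?  L(d) = {B, C} ∪ {¬B}
   clash {B, ¬B} at d — d ∈ B
3. d : C?  L(d) = {B, C} ∪ {¬C}
   clash {C, ¬C} at d — d ∈ C
4. d : D?  L(d) = {B, C} ∪ {¬D}
   apply at d: C⊑A
   open: L(d) ⊇ {A, B, C, ¬D} — d ∉ D possible
5. Entailed for d: {A, B, C}

{A, B, C}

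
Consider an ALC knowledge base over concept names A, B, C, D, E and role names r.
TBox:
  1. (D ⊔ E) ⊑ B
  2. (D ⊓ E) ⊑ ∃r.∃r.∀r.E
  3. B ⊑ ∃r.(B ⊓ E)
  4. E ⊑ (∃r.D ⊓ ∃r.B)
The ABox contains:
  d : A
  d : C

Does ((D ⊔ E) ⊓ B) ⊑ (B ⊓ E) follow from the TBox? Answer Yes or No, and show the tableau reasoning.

No

1. ((D ⊔ E) ⊓ B) ⊑ (B ⊓ E)  ⇔  (((D ⊔ E) ⊓ B) ⊓ (¬B ⊔ ¬E)) unsat w.r.t. T
   apply at x₀: B⊑∃r.(B ⊓ E)
   open: L(x₀) ⊇ {B, D, ¬E, ∃r.(B ⊓ E)} (+ ∃-successors)
2. Hence ((D ⊔ E) ⊓ B) ⊑ (B ⊓ E): not entailed.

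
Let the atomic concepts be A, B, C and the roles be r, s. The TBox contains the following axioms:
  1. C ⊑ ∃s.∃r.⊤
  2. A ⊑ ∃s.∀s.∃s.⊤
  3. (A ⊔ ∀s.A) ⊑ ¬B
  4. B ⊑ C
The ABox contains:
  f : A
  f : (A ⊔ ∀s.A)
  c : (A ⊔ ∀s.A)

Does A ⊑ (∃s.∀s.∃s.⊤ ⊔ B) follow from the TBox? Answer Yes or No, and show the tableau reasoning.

Yes

1. A ⊑ (∃s.∀s.∃s.⊤ ⊔ B)  ⇔  (A ⊓ (∀s.∃s.∀s.⊥ ⊓ ¬B)) unsat w.r.t. T
   all branches close; clash ⊥ at an ∃-successor
2. Hence A ⊑ (∃s.∀s.∃s.⊤ ⊔ B): entailed.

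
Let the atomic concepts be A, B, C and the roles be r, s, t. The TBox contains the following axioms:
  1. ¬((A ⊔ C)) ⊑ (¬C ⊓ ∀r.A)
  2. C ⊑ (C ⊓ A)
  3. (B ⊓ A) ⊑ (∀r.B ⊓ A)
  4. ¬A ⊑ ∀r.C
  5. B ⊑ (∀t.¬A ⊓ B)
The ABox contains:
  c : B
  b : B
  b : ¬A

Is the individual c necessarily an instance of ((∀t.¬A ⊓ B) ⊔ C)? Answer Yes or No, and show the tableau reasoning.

Yes

1. c : ((∀t.¬A ⊓ B) ⊔ C)?  L(c) = {B} ∪ {((∃t.A ⊔ ¬B) ⊓ ¬C)}
   clash {B, ¬B} at c — c ∈ ((∀t.¬A ⊓ B) ⊔ C)
2. Hence c : ((∀t.¬A ⊓ B) ⊔ C): entailed.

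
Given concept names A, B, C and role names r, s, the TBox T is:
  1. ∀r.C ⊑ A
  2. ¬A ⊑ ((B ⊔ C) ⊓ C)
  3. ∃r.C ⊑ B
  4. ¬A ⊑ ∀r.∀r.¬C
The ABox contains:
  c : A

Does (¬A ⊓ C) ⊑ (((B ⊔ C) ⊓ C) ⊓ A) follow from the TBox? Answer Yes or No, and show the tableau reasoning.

No

1. (¬A ⊓ C) ⊑ (((B ⊔ C) ⊓ C) ⊓ A)  ⇔  ((¬A ⊓ C) ⊓ (((¬B ⊓ ¬C) ⊔ ¬C) ⊔ ¬A)) unsat w.r.t. T
   apply at x₀: ¬A⊑((B ⊔ C) ⊓ C); ¬A⊑∀r.∀r.¬C
   open: L(x₀) ⊇ {C, ¬A, ∀r.¬C, ∀r.∀r.¬C, ∃r.¬C} (+ ∃-successors)
2. Hence (¬A ⊓ C) ⊑ (((B ⊔ C) ⊓ C) ⊓ A): not entailed.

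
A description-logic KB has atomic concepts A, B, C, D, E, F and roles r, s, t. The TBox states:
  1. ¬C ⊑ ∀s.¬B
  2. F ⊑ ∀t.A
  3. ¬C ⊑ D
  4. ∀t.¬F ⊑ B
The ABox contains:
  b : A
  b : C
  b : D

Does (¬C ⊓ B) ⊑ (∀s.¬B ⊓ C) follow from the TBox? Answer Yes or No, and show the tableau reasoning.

1. (¬C ⊓ B) ⊑ (∀s.¬B ⊓ C)  ⇔  ((¬C ⊓ B) ⊓ (∃s.B ⊔ ¬C)) unsat w.r.t. T
   apply at x₀: ¬C⊑∀s.¬B; ¬C⊑D
   open: L(x₀) ⊇ {B, D, ¬C, ¬F, ∀s.¬B}
2. Hence (¬C ⊓ B) ⊑ (∀s.¬B ⊓ C): not entailed.

No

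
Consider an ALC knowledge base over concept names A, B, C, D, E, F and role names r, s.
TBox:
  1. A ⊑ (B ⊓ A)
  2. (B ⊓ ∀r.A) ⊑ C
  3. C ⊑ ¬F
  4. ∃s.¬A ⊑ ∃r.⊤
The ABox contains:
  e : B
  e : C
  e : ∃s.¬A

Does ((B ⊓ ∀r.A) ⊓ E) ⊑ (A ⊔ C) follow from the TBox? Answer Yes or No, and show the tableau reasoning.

Yes

1. ((B ⊓ ∀r.A) ⊓ E) ⊑ (A ⊔ C)  ⇔  (((B ⊓ ∀r.A) ⊓ E) ⊓ (¬A ⊓ ¬C)) unsat w.r.t. T
   all branches close; clash {C, ¬C} at x₀
2. Hence ((B ⊓ ∀r.A) ⊓ E) ⊑ (A ⊔ C): entailed.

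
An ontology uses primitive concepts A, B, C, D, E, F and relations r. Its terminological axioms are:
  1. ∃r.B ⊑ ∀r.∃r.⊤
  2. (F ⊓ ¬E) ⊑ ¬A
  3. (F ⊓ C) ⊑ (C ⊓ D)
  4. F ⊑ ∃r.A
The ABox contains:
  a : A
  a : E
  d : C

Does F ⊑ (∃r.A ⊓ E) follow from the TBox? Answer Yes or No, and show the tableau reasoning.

1. F ⊑ (∃r.A ⊓ E)  ⇔  (F ⊓ (∀r.¬A ⊔ ¬E)) unsat w.r.t. T
   apply at x₀: F⊑∃r.A
   open: L(x₀) ⊇ {F, ¬A, ¬C, ¬E, ∀r.¬B, …} (+ ∃-successors)
2. Hence F ⊑ (∃r.A ⊓ E): not entailed.

No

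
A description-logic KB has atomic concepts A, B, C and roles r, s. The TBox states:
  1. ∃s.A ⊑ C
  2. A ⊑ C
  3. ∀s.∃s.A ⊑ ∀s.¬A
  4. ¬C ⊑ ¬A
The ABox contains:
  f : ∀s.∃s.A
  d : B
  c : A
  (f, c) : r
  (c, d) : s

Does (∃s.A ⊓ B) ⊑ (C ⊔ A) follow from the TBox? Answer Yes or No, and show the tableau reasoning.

1. (∃s.A ⊓ B) ⊑ (C ⊔ A)  ⇔  ((∃s.A ⊓ B) ⊓ (¬C ⊓ ¬A)) unsat w.r.t. T
   all branches close; clash {C, ¬C} at x₀
2. Hence (∃s.A ⊓ B) ⊑ (C ⊔ A): entailed.

Yes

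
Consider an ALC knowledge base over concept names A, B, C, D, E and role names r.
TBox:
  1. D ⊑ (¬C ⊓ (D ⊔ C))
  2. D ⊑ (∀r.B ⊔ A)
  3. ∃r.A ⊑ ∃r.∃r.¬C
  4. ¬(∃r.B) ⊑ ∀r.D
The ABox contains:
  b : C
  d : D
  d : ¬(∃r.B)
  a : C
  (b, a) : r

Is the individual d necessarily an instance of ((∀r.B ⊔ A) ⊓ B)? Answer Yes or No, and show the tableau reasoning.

1. d : ((∀r.B ⊔ A) ⊓ B)?  L(d) = {D, ¬(∃r.B)} ∪ {((∃r.¬B ⊓ ¬A) ⊔ ¬B)}
   apply at d: D⊑(¬C ⊓ (D ⊔ C)); D⊑(∀r.B ⊔ A); ¬(∃r.B)⊑∀r.D
   open: L(d) ⊇ {D, ¬B, ¬C, ∀r.B, ∀r.D, …} — d ∉ ((∀r.B ⊔ A) ⊓ B) possible
2. Hence d : ((∀r.B ⊔ A) ⊓ B): not entailed.

No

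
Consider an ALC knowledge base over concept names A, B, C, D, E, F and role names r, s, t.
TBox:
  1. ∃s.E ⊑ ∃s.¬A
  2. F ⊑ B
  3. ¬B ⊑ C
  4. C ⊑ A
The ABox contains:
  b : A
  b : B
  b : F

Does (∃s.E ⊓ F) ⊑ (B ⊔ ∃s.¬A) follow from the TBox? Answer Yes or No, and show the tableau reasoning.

1. (∃s.E ⊓ F) ⊑ (B ⊔ ∃s.¬A)  ⇔  ((∃s.E ⊓ F) ⊓ (¬B ⊓ ∀s.A)) unsat w.r.t. T
   all branches close; clash {B, ¬B} at x₀
2. Hence (∃s.E ⊓ F) ⊑ (B ⊔ ∃s.¬A): entailed.

Yes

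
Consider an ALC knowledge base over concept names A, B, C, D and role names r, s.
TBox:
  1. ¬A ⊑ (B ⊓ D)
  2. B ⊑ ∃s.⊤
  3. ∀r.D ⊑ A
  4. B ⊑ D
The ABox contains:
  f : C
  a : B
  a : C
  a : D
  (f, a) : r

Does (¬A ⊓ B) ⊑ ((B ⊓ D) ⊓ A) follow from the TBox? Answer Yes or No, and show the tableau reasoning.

No

1. (¬A ⊓ B) ⊑ ((B ⊓ D) ⊓ A)  ⇔  ((¬A ⊓ B) ⊓ ((¬B ⊔ ¬D) ⊔ ¬A)) unsat w.r.t. T
   apply at x₀: ¬A⊑(B ⊓ D); B⊑∃s.⊤; B⊑D
   open: L(x₀) ⊇ {B, D, ¬A, ∃r.¬D, ∃s.⊤} (+ ∃-successors)
2. Hence (¬A ⊓ B) ⊑ ((B ⊓ D) ⊓ A): not entailed.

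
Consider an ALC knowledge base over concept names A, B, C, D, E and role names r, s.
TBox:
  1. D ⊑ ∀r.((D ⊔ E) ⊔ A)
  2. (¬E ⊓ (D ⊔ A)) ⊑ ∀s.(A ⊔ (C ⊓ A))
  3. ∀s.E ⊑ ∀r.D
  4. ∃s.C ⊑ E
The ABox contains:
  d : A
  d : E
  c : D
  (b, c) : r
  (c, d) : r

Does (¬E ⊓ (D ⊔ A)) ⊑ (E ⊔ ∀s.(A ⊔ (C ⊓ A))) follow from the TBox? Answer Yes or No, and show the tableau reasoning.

Yes

1. (¬E ⊓ (D ⊔ A)) ⊑ (E ⊔ ∀s.(A ⊔ (C ⊓ A)))  ⇔  ((¬E ⊓ (D ⊔ A)) ⊓ (¬E ⊓ ∃s.(¬A ⊓ (¬C ⊔ ¬A)))) unsat w.r.t. T
   all branches close; clash {E, ¬E} at x₀
2. Hence (¬E ⊓ (D ⊔ A)) ⊑ (E ⊔ ∀s.(A ⊔ (C ⊓ A))): entailed.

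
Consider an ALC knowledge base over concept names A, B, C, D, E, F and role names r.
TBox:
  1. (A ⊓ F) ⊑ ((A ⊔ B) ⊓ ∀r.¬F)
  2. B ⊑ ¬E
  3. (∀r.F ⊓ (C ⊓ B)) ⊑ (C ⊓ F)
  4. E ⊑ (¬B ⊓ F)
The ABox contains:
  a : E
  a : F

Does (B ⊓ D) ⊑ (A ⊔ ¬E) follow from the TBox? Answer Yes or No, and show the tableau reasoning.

Yes

1. (B ⊓ D) ⊑ (A ⊔ ¬E)  ⇔  ((B ⊓ D) ⊓ (¬A ⊓ E)) unsat w.r.t. T
   all branches close; clash {E, ¬E} at x₀
2. Hence (B ⊓ D) ⊑ (A ⊔ ¬E): entailed.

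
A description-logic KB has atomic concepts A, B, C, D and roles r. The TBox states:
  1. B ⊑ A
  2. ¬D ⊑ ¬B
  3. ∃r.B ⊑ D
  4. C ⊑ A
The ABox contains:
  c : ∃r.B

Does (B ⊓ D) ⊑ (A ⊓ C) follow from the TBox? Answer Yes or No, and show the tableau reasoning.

1. (B ⊓ D) ⊑ (A ⊓ C)  ⇔  ((B ⊓ D) ⊓ (¬A ⊔ ¬C)) unsat w.r.t. T
   apply at x₀: B⊑A
   open: L(x₀) ⊇ {A, B, D, ¬C}
2. Hence (B ⊓ D) ⊑ (A ⊓ C): not entailed.

No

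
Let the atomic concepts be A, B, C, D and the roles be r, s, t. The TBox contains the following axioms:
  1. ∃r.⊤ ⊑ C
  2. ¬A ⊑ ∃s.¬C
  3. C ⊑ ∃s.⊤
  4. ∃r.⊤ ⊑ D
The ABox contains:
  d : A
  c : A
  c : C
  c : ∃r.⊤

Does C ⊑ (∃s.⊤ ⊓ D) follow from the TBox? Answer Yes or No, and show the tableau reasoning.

1. C ⊑ (∃s.⊤ ⊓ D)  ⇔  (C ⊓ (∀s.⊥ ⊔ ¬D)) unsat w.r.t. T
   apply at x₀: C⊑∃s.⊤
   open: L(x₀) ⊇ {A, C, ¬D, ∀r.⊥, ∃s.⊤} (+ ∃-successors)
2. Hence C ⊑ (∃s.⊤ ⊓ D): not entailed.

No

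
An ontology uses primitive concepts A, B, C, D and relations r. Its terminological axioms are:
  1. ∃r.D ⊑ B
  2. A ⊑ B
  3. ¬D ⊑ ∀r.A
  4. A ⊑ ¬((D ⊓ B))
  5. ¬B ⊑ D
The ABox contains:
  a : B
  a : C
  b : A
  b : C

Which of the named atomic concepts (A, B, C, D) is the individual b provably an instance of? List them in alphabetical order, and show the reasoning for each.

1. b : A?  L(b) = {A, C} ∪ {¬A}
   clash {A, ¬A} at b — b ∈ A
2. b : B?  L(b) = {A, C} ∪ {¬B}
   clash {B, ¬B} at b — b ∈ B
3. b : C?  L(b) = {A, C} ∪ {¬C}
   clash {C, ¬C} at b — b ∈ C
4. b : D?  L(b) = {A, C} ∪ {¬D}
   apply at b: A⊑B; ¬D⊑∀r.A; A⊑¬((D ⊓ B))
   open: L(b) ⊇ {A, B, C, ¬D, ∀r.A} — b ∉ D possible
5. Entailed for b: {A, B, C}

{A, B, C}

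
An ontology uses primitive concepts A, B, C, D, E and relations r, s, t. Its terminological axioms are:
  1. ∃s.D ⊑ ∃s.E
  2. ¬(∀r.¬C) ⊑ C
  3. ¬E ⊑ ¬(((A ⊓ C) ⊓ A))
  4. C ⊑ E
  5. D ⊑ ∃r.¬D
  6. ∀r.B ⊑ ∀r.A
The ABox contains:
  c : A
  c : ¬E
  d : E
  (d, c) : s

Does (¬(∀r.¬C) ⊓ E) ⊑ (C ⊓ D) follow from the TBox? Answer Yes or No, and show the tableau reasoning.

No

1. (¬(∀r.¬C) ⊓ E) ⊑ (C ⊓ D)  ⇔  ((∃r.C ⊓ E) ⊓ (¬C ⊔ ¬D)) unsat w.r.t. T
   apply at x₀: ¬(∀r.¬C)⊑C
   open: L(x₀) ⊇ {C, E, ¬D, ∀s.¬D, ∃r.C, …} (+ ∃-successors)
2. Hence (¬(∀r.¬C) ⊓ E) ⊑ (C ⊓ D): not entailed.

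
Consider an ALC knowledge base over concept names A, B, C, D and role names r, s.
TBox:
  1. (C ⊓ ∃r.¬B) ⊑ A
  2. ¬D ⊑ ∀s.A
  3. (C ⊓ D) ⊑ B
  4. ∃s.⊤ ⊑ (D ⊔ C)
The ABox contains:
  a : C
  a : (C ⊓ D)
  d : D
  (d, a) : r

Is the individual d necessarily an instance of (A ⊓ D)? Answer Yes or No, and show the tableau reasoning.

No

1. d : (A ⊓ D)?  L(d) = {D} ∪ {(¬A ⊔ ¬D)}
   open: L(d) ⊇ {D, ¬A, ¬C, ∀s.⊥} — d ∉ (A ⊓ D) possible
2. Hence d : (A ⊓ D): not entailed.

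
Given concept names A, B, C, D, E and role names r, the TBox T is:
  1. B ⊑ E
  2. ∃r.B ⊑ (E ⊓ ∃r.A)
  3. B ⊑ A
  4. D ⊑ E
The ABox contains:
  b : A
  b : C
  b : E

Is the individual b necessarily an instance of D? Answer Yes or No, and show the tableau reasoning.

No

1. b : D?  L(b) = {A, C, E} ∪ {¬D}
   open: L(b) ⊇ {A, C, E, ¬D, ∀r.¬B} — b ∉ D possible
2. Hence b : D: not entailed.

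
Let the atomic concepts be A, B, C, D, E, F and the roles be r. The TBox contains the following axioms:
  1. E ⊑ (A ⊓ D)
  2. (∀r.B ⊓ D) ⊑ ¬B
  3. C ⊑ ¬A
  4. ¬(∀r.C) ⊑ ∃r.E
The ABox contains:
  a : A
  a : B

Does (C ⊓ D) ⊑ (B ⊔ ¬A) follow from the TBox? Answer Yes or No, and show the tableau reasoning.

1. (C ⊓ D) ⊑ (B ⊔ ¬A)  ⇔  ((C ⊓ D) ⊓ (¬B ⊓ A)) unsat w.r.t. T
   all branches close; clash {A, ¬A} at x₀
2. Hence (C ⊓ D) ⊑ (B ⊔ ¬A): entailed.

Yes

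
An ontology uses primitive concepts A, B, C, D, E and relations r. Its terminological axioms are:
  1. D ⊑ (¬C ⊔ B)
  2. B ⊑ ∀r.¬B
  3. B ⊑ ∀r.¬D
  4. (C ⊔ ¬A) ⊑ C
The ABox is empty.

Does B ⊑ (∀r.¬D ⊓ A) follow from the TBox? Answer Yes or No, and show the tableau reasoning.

1. B ⊑ (∀r.¬D ⊓ A)  ⇔  (B ⊓ (∃r.D ⊔ ¬A)) unsat w.r.t. T
   apply at x₀: B⊑∀r.¬B; B⊑∀r.¬D
   open: L(x₀) ⊇ {B, C, ¬A, ¬D, ∀r.¬B, …}
2. Hence B ⊑ (∀r.¬D ⊓ A): not entailed.

No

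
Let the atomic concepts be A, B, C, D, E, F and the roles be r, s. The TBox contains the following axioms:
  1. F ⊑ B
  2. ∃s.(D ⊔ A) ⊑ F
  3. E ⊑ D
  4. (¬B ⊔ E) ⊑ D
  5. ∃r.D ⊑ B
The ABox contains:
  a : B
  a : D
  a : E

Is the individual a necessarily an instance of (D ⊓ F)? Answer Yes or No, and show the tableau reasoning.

No

1. a : (D ⊓ F)?  L(a) = {B, D, E} ∪ {(¬D ⊔ ¬F)}
   open: L(a) ⊇ {B, D, E, ¬F, ∀s.(¬D ⊓ ¬A)} — a ∉ (D ⊓ F) possible
2. Hence a : (D ⊓ F): not entailed.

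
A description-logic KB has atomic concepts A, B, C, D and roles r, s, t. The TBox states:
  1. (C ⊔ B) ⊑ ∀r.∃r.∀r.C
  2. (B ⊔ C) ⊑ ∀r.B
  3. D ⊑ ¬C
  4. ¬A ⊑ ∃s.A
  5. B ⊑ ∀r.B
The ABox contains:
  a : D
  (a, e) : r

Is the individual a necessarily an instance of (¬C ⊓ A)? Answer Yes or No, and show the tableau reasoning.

No

1. a : (¬C ⊓ A)?  L(a) = {D} ∪ {(C ⊔ ¬A)}
   apply at a: D⊑¬C
   open: L(a) ⊇ {D, ¬A, ¬B, ¬C, ∃s.A} (+ ∃-successors) — a ∉ (¬C ⊓ A) possible
2. Hence a : (¬C ⊓ A): not entailed.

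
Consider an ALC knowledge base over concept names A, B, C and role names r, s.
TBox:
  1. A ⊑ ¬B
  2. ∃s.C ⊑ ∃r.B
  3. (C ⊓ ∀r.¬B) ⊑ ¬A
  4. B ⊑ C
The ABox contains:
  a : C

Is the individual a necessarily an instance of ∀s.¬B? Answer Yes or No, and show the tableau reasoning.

1. a : ∀s.¬B?  L(a) = {C} ∪ {∃s.B}
   open: L(a) ⊇ {C, ¬A, ∃r.B, ∃s.B} (+ ∃-successors) — a ∉ ∀s.¬B possible
2. Hence a : ∀s.¬B: not entailed.

No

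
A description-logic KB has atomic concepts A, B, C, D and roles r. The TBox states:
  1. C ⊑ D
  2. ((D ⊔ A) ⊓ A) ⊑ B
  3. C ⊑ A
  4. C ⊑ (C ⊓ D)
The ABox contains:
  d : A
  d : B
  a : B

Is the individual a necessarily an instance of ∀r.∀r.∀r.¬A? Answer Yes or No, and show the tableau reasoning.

1. a : ∀r.∀r.∀r.¬A?  L(a) = {B} ∪ {∃r.∃r.∃r.A}
   open: L(a) ⊇ {B, ¬C, ∃r.∃r.∃r.A} (+ ∃-successors) — a ∉ ∀r.∀r.∀r.¬A possible
2. Hence a : ∀r.∀r.∀r.¬A: not entailed.

No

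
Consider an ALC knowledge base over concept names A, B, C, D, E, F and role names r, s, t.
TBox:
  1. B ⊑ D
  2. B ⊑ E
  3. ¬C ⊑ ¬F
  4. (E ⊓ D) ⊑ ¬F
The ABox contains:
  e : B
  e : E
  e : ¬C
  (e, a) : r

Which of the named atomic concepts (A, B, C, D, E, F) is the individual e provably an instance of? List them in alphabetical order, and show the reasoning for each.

{B, D, E}

1. e : A?  L(e) = {B, E, ¬C} ∪ {¬A}
   apply at e: B⊑D; ¬C⊑¬F
   open: L(e) ⊇ {B, D, E, ¬A, ¬C, …} — e ∉ A possible
2. e : B?  L(e) = {B, E, ¬C} ∪ {¬B}
   clash {B, ¬B} at e — e ∈ B
3. e : C?  L(e) = {B, E, ¬C} ∪ {¬C}
   apply at e: B⊑D; ¬C⊑¬F
   open: L(e) ⊇ {B, D, E, ¬C, ¬F} — e ∉ C possible
4. e : D?  L(e) = {B, E, ¬C} ∪ {¬D}
   clash {D, ¬D} at e — e ∈ D
5. e : E?  L(e) = {B, E, ¬C} ∪ {¬E}
   clash {E, ¬E} at e — e ∈ E
6. e : F?  L(e) = {B, E, ¬C} ∪ {¬F}
   apply at e: B⊑D
   open: L(e) ⊇ {B, D, E, ¬C, ¬F} — e ∉ F possible
7. Entailed for e: {B, D, E}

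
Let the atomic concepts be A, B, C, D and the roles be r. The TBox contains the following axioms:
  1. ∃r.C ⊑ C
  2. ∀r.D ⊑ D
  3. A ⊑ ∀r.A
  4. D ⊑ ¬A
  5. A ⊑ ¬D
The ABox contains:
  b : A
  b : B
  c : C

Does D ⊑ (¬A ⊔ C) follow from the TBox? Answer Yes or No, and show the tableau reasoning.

1. D ⊑ (¬A ⊔ C)  ⇔  (D ⊓ (A ⊓ ¬C)) unsat w.r.t. T
   all branches close; clash {D, ¬D} at x₀
2. Hence D ⊑ (¬A ⊔ C): entailed.

Yes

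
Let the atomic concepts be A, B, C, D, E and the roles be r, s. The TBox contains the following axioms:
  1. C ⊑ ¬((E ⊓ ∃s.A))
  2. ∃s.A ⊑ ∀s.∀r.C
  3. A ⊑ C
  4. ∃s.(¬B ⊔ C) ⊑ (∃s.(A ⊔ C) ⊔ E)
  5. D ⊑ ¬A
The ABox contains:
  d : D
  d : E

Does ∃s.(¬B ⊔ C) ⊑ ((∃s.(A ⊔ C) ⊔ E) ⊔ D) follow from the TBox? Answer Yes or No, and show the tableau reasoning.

Yes

1. ∃s.(¬B ⊔ C) ⊑ ((∃s.(A ⊔ C) ⊔ E) ⊔ D)  ⇔  (∃s.(¬B ⊔ C) ⊓ ((∀s.(¬A ⊓ ¬C) ⊓ ¬E) ⊓ ¬D)) unsat w.r.t. T
   all branches close; clash {E, ¬E} at x₀
2. Hence ∃s.(¬B ⊔ C) ⊑ ((∃s.(A ⊔ C) ⊔ E) ⊔ D): entailed.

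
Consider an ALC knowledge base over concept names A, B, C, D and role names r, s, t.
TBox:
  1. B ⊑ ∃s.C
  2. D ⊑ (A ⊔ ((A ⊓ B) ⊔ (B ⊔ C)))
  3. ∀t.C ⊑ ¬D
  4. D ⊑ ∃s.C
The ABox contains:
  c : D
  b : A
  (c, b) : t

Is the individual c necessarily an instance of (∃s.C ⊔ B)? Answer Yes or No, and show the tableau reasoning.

1. c : (∃s.C ⊔ B)?  L(c) = {D} ∪ {(∀s.¬C ⊓ ¬B)}
   clash {D, ¬D} at c — c ∈ (∃s.C ⊔ B)
2. Hence c : (∃s.C ⊔ B): entailed.

Yes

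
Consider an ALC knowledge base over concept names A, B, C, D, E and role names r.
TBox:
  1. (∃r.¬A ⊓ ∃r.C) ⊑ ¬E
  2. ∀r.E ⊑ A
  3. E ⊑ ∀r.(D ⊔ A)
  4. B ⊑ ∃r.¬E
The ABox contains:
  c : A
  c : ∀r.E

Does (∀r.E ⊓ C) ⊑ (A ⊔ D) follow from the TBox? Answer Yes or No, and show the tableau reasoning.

Yes

1. (∀r.E ⊓ C) ⊑ (A ⊔ D)  ⇔  ((∀r.E ⊓ C) ⊓ (¬A ⊓ ¬D)) unsat w.r.t. T
   all branches close; clash {E, ¬E} at an ∃-successor
2. Hence (∀r.E ⊓ C) ⊑ (A ⊔ D): entailed.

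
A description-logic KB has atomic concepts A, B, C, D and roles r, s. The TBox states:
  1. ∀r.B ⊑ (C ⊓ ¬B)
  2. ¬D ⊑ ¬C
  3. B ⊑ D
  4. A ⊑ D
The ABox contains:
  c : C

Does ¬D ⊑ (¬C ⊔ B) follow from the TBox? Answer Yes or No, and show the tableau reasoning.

Yes

1. ¬D ⊑ (¬C ⊔ B)  ⇔  (¬D ⊓ (C ⊓ ¬B)) unsat w.r.t. T
   all branches close; clash {C, ¬C} at x₀
2. Hence ¬D ⊑ (¬C ⊔ B): entailed.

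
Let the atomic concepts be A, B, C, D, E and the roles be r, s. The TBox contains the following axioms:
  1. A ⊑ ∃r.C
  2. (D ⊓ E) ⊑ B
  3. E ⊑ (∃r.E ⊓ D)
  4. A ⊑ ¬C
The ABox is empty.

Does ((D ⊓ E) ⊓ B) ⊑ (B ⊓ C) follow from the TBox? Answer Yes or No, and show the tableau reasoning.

No

1. ((D ⊓ E) ⊓ B) ⊑ (B ⊓ C)  ⇔  (((D ⊓ E) ⊓ B) ⊓ (¬B ⊔ ¬C)) unsat w.r.t. T
   apply at x₀: E⊑(∃r.E ⊓ D)
   open: L(x₀) ⊇ {B, D, E, ¬A, ¬C, …} (+ ∃-successors)
2. Hence ((D ⊓ E) ⊓ B) ⊑ (B ⊓ C): not entailed.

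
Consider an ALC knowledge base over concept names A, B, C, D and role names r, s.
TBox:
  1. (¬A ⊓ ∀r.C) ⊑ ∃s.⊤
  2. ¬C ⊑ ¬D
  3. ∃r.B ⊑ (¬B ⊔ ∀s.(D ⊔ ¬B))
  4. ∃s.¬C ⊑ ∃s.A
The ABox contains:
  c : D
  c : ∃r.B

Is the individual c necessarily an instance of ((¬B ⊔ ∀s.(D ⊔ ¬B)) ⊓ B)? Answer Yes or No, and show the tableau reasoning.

No

1. c : ((¬B ⊔ ∀s.(D ⊔ ¬B)) ⊓ B)?  L(c) = {D, ∃r.B} ∪ {((B ⊓ ∃s.(¬D ⊓ B)) ⊔ ¬B)}
   apply at c: ∃r.B⊑(¬B ⊔ ∀s.(D ⊔ ¬B))
   open: L(c) ⊇ {A, C, D, ¬B, ∀s.C, …} (+ ∃-successors) — c ∉ ((¬B ⊔ ∀s.(D ⊔ ¬B)) ⊓ B) possible
2. Hence c : ((¬B ⊔ ∀s.(D ⊔ ¬B)) ⊓ B): not entailed.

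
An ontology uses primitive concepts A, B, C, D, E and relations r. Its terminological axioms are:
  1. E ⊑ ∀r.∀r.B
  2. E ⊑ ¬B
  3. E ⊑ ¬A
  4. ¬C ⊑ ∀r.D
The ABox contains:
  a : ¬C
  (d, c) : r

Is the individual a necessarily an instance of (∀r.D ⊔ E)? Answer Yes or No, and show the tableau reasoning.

Yes

1. a : (∀r.D ⊔ E)?  L(a) = {¬C} ∪ {(∃r.¬D ⊓ ¬E)}
   clash {D, ¬D} at an ∃-successor — a ∈ (∀r.D ⊔ E)
2. Hence a : (∀r.D ⊔ E): entailed.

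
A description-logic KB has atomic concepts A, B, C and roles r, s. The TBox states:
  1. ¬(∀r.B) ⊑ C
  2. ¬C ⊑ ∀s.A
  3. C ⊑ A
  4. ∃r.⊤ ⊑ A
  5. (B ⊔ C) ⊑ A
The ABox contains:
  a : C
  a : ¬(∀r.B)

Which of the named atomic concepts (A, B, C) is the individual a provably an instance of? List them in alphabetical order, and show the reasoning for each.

{A, C}

1. a : A?  L(a) = {C, ¬(∀r.B)} ∪ {¬A}
   clash {A, ¬A} at a — a ∈ A
2. a : B?  L(a) = {C, ¬(∀r.B)} ∪ {¬B}
   apply at a: C⊑A
   open: L(a) ⊇ {A, C, ¬B, ∃r.¬B} (+ ∃-successors) — a ∉ B possible
3. a : C?  L(a) = {C, ¬(∀r.B)} ∪ {¬C}
   clash {C, ¬C} at a — a ∈ C
4. Entailed for a: {A, C}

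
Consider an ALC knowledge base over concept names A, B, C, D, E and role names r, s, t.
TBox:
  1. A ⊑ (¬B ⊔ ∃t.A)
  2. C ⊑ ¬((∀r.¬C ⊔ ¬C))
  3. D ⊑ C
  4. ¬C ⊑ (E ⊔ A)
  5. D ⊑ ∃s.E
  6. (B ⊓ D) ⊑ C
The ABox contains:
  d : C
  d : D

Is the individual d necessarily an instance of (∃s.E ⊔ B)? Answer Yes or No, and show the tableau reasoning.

1. d : (∃s.E ⊔ B)?  L(d) = {C, D} ∪ {(∀s.¬E ⊓ ¬B)}
   clash {E, ¬E} at an ∃-successor — d ∈ (∃s.E ⊔ B)
2. Hence d : (∃s.E ⊔ B): entailed.

Yes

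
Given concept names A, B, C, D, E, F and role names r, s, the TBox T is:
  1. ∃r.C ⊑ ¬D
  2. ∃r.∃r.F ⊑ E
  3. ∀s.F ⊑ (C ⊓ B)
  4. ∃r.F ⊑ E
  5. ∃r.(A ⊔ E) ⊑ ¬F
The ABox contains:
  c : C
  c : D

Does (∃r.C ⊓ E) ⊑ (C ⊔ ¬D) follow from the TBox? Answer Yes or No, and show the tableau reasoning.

Yes

1. (∃r.C ⊓ E) ⊑ (C ⊔ ¬D)  ⇔  ((∃r.C ⊓ E) ⊓ (¬C ⊓ D)) unsat w.r.t. T
   all branches close; clash {D, ¬D} at x₀
2. Hence (∃r.C ⊓ E) ⊑ (C ⊔ ¬D): entailed.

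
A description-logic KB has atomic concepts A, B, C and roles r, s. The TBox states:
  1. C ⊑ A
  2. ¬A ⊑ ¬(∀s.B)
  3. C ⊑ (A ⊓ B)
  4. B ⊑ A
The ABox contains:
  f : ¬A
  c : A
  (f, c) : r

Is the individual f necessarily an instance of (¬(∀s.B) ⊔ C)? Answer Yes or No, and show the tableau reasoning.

1. f : (¬(∀s.B) ⊔ C)?  L(f) = {¬A} ∪ {(∀s.B ⊓ ¬C)}
   clash {A, ¬A} at f — f ∈ (¬(∀s.B) ⊔ C)
2. Hence f : (¬(∀s.B) ⊔ C): entailed.

Yes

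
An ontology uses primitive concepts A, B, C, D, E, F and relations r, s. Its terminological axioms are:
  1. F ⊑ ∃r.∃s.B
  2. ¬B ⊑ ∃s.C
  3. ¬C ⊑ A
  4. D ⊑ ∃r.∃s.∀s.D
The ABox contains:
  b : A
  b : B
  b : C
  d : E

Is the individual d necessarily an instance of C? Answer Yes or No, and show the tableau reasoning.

1. d : C?  L(d) = {E} ∪ {¬C}
   apply at d: ¬C⊑A
   open: L(d) ⊇ {A, B, E, ¬C, ¬D, …} — d ∉ C possible
2. Hence d : C: not entailed.

No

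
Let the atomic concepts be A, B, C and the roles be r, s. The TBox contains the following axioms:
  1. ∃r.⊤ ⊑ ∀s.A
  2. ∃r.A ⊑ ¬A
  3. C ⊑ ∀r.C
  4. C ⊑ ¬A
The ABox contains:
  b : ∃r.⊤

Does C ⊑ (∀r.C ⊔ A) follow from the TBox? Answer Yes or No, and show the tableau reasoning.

Yes

1. C ⊑ (∀r.C ⊔ A)  ⇔  (C ⊓ (∃r.¬C ⊓ ¬A)) unsat w.r.t. T
   all branches close; clash {C, ¬C} at an ∃-successor
2. Hence C ⊑ (∀r.C ⊔ A): entailed.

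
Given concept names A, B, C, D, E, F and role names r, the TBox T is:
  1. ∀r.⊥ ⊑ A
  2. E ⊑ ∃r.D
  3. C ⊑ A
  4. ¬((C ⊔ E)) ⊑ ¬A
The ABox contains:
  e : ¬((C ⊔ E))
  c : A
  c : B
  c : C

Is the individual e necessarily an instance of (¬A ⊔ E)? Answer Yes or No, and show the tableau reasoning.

1. e : (¬A ⊔ E)?  L(e) = {¬((C ⊔ E))} ∪ {(A ⊓ ¬E)}
   clash {A, ¬A} at e — e ∈ (¬A ⊔ E)
2. Hence e : (¬A ⊔ E): entailed.

Yes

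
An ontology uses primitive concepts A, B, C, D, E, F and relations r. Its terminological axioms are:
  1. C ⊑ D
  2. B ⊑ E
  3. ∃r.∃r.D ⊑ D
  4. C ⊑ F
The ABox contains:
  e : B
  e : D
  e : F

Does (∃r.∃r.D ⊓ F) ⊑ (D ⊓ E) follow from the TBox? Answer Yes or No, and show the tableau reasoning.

1. (∃r.∃r.D ⊓ F) ⊑ (D ⊓ E)  ⇔  ((∃r.∃r.D ⊓ F) ⊓ (¬D ⊔ ¬E)) unsat w.r.t. T
   apply at x₀: ∃r.∃r.D⊑D
   open: L(x₀) ⊇ {D, F, ¬B, ¬C, ¬E, …} (+ ∃-successors)
2. Hence (∃r.∃r.D ⊓ F) ⊑ (D ⊓ E): not entailed.

No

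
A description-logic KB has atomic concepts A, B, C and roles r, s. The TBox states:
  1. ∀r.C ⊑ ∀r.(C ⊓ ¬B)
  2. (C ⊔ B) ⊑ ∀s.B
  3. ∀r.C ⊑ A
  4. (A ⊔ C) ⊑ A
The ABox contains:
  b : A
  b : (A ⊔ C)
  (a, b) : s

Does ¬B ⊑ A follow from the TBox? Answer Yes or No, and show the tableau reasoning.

1. ¬B ⊑ A  ⇔  (¬B ⊓ ¬A) unsat w.r.t. T
   open: L(x₀) ⊇ {¬A, ¬B, ¬C, ∃r.¬C} (+ ∃-successors)
2. Hence ¬B ⊑ A: not entailed.

No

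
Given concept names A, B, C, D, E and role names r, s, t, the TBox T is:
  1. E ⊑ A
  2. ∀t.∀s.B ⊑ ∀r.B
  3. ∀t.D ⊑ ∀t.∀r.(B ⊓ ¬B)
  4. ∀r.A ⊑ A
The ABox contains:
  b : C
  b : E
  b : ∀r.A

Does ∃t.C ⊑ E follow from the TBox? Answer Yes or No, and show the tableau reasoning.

1. ∃t.C ⊑ E  ⇔  (∃t.C ⊓ ¬E) unsat w.r.t. T
   open: L(x₀) ⊇ {¬E, ∃r.¬A, ∃t.C, ∃t.¬D, ∃t.∃s.¬B} (+ ∃-successors)
2. Hence ∃t.C ⊑ E: not entailed.

No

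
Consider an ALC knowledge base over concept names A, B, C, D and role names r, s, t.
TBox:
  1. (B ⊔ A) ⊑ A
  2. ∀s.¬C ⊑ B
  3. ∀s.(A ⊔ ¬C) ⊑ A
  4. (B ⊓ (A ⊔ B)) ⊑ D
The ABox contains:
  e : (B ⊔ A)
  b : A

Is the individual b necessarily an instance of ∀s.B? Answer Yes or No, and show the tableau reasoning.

No

1. b : ∀s.B?  L(b) = {A} ∪ {∃s.¬B}
   open: L(b) ⊇ {A, ¬B, ∃s.C, ∃s.¬B} (+ ∃-successors) — b ∉ ∀s.B possible
2. Hence b : ∀s.B: not entailed.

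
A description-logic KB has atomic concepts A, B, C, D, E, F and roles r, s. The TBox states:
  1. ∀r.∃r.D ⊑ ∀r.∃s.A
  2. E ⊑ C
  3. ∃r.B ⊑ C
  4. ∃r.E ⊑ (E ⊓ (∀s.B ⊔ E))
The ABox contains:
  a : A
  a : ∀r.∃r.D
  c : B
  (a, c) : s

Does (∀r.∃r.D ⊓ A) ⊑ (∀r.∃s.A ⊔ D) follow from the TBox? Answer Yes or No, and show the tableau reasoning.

Yes

1. (∀r.∃r.D ⊓ A) ⊑ (∀r.∃s.A ⊔ D)  ⇔  ((∀r.∃r.D ⊓ A) ⊓ (∃r.∀s.¬A ⊓ ¬D)) unsat w.r.t. T
   all branches close; clash {A, ¬A} at an ∃-successor
2. Hence (∀r.∃r.D ⊓ A) ⊑ (∀r.∃s.A ⊔ D): entailed.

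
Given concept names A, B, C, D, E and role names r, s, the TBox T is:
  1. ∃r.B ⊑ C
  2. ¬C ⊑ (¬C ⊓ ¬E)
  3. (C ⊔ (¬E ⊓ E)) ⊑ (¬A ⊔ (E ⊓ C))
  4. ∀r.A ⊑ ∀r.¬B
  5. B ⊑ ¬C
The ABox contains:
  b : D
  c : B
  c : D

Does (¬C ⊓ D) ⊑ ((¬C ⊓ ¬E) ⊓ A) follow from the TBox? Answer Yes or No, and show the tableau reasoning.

1. (¬C ⊓ D) ⊑ ((¬C ⊓ ¬E) ⊓ A)  ⇔  ((¬C ⊓ D) ⊓ ((C ⊔ E) ⊔ ¬A)) unsat w.r.t. T
   apply at x₀: ¬C⊑(¬C ⊓ ¬E)
   open: L(x₀) ⊇ {D, ¬A, ¬C, ¬E, ∀r.¬B}
2. Hence (¬C ⊓ D) ⊑ ((¬C ⊓ ¬E) ⊓ A): not entailed.

No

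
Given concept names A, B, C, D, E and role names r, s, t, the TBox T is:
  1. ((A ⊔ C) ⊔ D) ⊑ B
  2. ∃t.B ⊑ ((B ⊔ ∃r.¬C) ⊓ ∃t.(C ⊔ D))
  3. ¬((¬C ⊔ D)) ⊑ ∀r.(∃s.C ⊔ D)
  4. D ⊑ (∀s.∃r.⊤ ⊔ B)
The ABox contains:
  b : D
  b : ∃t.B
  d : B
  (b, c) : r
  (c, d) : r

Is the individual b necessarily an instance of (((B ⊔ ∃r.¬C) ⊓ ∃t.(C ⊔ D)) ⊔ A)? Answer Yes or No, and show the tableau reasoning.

1. b : (((B ⊔ ∃r.¬C) ⊓ ∃t.(C ⊔ D)) ⊔ A)?  L(b) = {D, ∃t.B} ∪ {(((¬B ⊓ ∀r.C) ⊔ ∀t.(¬C ⊓ ¬D)) ⊓ ¬A)}
   clash {D, ¬D} at an ∃-successor — b ∈ (((B ⊔ ∃r.¬C) ⊓ ∃t.(C ⊔ D)) ⊔ A)
2. Hence b : (((B ⊔ ∃r.¬C) ⊓ ∃t.(C ⊔ D)) ⊔ A): entailed.

Yes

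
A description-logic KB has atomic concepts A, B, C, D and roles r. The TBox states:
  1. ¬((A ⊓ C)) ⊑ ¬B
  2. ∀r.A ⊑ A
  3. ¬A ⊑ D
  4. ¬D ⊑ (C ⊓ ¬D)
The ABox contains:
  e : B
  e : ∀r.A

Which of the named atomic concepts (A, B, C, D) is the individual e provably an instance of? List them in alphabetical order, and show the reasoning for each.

1. e : A?  L(e) = {B, ∀r.A} ∪ {¬A}
   clash {B, ¬B} at e — e ∈ A
2. e : B?  L(e) = {B, ∀r.A} ∪ {¬B}
   clash {B, ¬B} at e — e ∈ B
3. e : C?  L(e) = {B, ∀r.A} ∪ {¬C}
   clash {B, ¬B} at e — e ∈ C
4. e : D?  L(e) = {B, ∀r.A} ∪ {¬D}
   apply at e: ∀r.A⊑A; ¬D⊑(C ⊓ ¬D)
   open: L(e) ⊇ {A, B, C, ¬D, ∀r.A} — e ∉ D possible
5. Entailed for e: {A, B, C}

{A, B, C}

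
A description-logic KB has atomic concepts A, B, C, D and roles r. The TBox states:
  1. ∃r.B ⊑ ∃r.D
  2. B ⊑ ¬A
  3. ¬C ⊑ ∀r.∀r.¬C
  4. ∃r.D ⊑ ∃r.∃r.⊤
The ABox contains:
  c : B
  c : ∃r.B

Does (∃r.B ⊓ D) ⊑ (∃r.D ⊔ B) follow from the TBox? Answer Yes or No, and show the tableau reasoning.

Yes

1. (∃r.B ⊓ D) ⊑ (∃r.D ⊔ B)  ⇔  ((∃r.B ⊓ D) ⊓ (∀r.¬D ⊓ ¬B)) unsat w.r.t. T
   all branches close; clash {D, ¬D} at an ∃-successor
2. Hence (∃r.B ⊓ D) ⊑ (∃r.D ⊔ B): entailed.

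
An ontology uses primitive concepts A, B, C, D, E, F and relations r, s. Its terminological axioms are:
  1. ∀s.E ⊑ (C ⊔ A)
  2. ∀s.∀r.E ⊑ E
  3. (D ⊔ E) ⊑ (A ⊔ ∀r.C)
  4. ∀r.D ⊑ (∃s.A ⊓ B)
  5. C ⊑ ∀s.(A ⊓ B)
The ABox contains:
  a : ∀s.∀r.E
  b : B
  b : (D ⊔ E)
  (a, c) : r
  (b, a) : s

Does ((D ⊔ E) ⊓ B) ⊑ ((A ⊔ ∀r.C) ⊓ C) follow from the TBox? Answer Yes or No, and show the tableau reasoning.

1. ((D ⊔ E) ⊓ B) ⊑ ((A ⊔ ∀r.C) ⊓ C)  ⇔  (((D ⊔ E) ⊓ B) ⊓ ((¬A ⊓ ∃r.¬C) ⊔ ¬C)) unsat w.r.t. T
   apply at x₀: (D ⊔ E)⊑(A ⊔ ∀r.C)
   open: L(x₀) ⊇ {A, B, D, ¬C, ∃r.¬D, …} (+ ∃-successors)
2. Hence ((D ⊔ E) ⊓ B) ⊑ ((A ⊔ ∀r.C) ⊓ C): not entailed.

No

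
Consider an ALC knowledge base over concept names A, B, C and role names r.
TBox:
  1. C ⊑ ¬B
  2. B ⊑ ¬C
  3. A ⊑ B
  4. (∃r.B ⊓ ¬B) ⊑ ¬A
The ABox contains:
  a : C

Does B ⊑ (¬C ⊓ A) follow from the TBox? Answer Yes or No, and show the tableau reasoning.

1. B ⊑ (¬C ⊓ A)  ⇔  (B ⊓ (C ⊔ ¬A)) unsat w.r.t. T
   apply at x₀: B⊑¬C
   open: L(x₀) ⊇ {B, ¬A, ¬C}
2. Hence B ⊑ (¬C ⊓ A): not entailed.

No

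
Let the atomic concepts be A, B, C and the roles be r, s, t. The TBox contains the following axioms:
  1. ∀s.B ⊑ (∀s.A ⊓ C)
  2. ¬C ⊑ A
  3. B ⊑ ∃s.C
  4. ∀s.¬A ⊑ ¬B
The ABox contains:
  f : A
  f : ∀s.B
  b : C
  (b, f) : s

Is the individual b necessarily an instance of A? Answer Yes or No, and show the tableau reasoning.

1. b : A?  L(b) = {C} ∪ {¬A}
   open: L(b) ⊇ {C, ¬A, ¬B, ∃s.¬B} (+ ∃-successors) — b ∉ A possible
2. Hence b : A: not entailed.

No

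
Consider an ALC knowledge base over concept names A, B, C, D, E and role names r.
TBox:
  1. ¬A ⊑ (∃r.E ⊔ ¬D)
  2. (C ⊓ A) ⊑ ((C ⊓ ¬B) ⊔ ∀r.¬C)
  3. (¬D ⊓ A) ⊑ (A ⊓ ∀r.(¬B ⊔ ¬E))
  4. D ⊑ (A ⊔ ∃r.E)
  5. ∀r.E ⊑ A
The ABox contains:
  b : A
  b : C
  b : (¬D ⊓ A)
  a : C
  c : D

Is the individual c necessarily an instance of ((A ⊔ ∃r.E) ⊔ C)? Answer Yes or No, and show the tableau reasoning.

Yes

1. c : ((A ⊔ ∃r.E) ⊔ C)?  L(c) = {D} ∪ {((¬A ⊓ ∀r.¬E) ⊓ ¬C)}
   clash {D, ¬D} at c — c ∈ ((A ⊔ ∃r.E) ⊔ C)
2. Hence c : ((A ⊔ ∃r.E) ⊔ C): entailed.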